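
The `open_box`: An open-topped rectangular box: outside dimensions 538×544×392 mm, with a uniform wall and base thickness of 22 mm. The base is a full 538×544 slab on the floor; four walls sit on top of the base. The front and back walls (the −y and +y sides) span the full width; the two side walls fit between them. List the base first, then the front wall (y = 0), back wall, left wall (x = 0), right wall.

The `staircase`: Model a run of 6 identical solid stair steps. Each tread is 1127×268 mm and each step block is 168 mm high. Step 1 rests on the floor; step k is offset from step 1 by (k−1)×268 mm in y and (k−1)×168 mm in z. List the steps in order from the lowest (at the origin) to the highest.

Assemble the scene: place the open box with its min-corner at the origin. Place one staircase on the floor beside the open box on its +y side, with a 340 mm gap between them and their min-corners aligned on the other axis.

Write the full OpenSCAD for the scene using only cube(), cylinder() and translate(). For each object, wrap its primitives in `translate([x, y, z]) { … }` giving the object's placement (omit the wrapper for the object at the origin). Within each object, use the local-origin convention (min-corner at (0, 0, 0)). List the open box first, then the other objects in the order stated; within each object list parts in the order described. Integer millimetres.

cube([538, 544, 22]);
translate([0, 0, 22]) cube([538, 22, 370]);
translate([0, 522, 22]) cube([538, 22, 370]);
translate([0, 22, 22]) cube([22, 500, 370]);
translate([516, 22, 22]) cube([22, 500, 370]);
translate([0, 884, 0]) {
  cube([1127, 268, 168]);
  translate([0, 268, 168]) cube([1127, 268, 168]);
  translate([0, 536, 336]) cube([1127, 268, 168]);
  translate([0, 804, 504]) cube([1127, 268, 168]);
  translate([0, 1072, 672]) cube([1127, 268, 168]);
  translate([0, 1340, 840]) cube([1127, 268, 168]);
}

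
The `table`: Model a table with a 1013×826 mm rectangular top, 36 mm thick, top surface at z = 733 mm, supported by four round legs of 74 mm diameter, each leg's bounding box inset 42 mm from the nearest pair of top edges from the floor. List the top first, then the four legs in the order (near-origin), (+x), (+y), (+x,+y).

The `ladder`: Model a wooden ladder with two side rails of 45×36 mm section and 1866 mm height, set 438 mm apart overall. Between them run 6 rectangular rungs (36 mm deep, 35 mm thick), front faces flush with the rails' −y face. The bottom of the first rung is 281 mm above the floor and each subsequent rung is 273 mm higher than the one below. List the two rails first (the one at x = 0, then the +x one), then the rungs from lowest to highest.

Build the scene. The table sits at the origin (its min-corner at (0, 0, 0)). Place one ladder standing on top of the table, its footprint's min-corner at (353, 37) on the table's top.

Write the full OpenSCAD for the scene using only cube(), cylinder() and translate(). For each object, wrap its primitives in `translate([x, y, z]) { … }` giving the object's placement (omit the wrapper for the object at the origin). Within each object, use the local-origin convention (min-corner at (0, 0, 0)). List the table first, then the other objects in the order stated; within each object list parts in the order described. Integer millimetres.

translate([0, 0, 697]) cube([1013, 826, 36]);
translate([79, 79, 0]) cylinder(h = 697, r = 37);
translate([934, 79, 0]) cylinder(h = 697, r = 37);
translate([79, 747, 0]) cylinder(h = 697, r = 37);
translate([934, 747, 0]) cylinder(h = 697, r = 37);
translate([353, 37, 733]) {
  cube([45, 36, 1866]);
  translate([393, 0, 0]) cube([45, 36, 1866]);
  translate([45, 0, 281]) cube([348, 36, 35]);
  translate([45, 0, 554]) cube([348, 36, 35]);
  translate([45, 0, 827]) cube([348, 36, 35]);
  translate([45, 0, 1100]) cube([348, 36, 35]);
  translate([45, 0, 1373]) cube([348, 36, 35]);
  translate([45, 0, 1646]) cube([348, 36, 35]);
}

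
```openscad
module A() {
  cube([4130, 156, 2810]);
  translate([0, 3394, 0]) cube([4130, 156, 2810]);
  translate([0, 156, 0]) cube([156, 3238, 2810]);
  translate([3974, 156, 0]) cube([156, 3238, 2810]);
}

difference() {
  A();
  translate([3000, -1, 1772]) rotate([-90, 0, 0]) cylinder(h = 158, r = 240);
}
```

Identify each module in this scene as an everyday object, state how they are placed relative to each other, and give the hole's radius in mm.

The subtracted cylinder has r = 240 mm.

A is a house frame. The house frame has a circular hole through its front wall. The hole's radius is 240 mm.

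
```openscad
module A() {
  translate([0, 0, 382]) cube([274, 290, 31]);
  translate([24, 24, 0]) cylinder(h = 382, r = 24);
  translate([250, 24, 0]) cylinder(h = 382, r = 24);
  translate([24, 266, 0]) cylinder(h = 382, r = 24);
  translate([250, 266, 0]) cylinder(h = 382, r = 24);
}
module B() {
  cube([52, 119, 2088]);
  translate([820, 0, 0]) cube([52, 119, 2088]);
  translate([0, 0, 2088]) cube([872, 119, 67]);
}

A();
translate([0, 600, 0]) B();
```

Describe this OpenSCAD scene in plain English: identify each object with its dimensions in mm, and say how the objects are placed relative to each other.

A is a four-legged stool. The seat is 274×290 mm, 31 mm thick, top at z = 413 mm. It stands on four round legs, each 48 mm in diameter, from z = 0 to the seat underside, each leg's axis is inset half a diameter from the nearest pair of seat edges (so the leg's bounding box is flush with the corner).

B is a door frame. The clear opening is 768 mm wide and 2088 mm high. Two 52 mm wide jambs, 119 mm deep, stand either side of the opening from the floor to the top of the opening. A 67 mm thick head sits across the top of both jambs, spanning the full outside width of the frame.

The door frame is on the floor beside the stool on its +y side.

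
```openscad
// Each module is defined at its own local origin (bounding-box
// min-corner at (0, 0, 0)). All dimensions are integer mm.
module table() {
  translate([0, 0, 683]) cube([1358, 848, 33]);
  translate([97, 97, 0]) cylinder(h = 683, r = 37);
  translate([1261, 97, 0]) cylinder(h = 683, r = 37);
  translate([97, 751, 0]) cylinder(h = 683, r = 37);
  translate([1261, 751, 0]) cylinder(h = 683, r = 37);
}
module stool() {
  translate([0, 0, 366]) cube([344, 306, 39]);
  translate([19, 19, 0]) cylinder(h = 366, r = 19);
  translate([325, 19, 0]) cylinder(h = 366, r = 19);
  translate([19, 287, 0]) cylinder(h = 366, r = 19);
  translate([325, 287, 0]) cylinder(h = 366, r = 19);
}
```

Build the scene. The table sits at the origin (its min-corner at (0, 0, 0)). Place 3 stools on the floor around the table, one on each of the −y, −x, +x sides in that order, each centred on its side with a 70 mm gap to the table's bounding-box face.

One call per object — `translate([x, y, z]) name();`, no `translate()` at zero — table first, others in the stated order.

table();
translate([507, -376, 0]) stool();
translate([-414, 271, 0]) stool();
translate([1428, 271, 0]) stool();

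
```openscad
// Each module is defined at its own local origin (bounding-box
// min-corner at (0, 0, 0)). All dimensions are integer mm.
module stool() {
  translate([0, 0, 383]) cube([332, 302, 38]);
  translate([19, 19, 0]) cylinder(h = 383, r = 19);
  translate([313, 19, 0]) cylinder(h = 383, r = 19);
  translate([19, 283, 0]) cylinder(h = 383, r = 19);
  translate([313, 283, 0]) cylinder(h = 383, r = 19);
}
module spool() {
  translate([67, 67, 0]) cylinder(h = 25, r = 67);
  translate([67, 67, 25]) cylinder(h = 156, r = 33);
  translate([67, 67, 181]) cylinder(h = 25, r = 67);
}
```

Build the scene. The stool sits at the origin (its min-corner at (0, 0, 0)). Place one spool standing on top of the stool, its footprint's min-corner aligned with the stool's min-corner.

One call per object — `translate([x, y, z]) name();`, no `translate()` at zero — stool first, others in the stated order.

stool();
translate([0, 0, 421]) spool();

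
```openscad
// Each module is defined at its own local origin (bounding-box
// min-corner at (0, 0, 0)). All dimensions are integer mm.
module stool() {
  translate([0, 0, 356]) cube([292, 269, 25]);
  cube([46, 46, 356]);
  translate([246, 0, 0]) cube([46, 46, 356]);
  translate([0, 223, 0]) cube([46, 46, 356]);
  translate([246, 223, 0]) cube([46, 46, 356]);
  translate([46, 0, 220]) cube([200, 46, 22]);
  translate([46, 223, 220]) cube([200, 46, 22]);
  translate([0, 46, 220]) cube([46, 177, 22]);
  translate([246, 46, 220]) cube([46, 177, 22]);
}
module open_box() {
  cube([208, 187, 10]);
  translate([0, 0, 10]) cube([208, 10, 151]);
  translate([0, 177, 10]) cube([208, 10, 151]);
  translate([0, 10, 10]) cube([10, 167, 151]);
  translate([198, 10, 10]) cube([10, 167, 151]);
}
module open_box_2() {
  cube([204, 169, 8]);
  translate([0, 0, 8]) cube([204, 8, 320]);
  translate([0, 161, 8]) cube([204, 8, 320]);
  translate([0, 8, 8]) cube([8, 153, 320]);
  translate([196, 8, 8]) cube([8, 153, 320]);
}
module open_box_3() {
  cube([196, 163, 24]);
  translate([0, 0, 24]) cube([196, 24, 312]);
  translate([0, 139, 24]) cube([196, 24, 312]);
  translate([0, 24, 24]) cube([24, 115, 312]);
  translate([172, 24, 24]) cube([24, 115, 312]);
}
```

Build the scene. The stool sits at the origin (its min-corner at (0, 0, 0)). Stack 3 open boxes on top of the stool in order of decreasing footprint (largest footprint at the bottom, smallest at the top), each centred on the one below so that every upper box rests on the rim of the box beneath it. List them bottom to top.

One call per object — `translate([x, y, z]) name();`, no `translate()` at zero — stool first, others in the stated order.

stool();
translate([42, 41, 381]) open_box();
translate([44, 50, 542]) open_box_2();
translate([48, 53, 870]) open_box_3();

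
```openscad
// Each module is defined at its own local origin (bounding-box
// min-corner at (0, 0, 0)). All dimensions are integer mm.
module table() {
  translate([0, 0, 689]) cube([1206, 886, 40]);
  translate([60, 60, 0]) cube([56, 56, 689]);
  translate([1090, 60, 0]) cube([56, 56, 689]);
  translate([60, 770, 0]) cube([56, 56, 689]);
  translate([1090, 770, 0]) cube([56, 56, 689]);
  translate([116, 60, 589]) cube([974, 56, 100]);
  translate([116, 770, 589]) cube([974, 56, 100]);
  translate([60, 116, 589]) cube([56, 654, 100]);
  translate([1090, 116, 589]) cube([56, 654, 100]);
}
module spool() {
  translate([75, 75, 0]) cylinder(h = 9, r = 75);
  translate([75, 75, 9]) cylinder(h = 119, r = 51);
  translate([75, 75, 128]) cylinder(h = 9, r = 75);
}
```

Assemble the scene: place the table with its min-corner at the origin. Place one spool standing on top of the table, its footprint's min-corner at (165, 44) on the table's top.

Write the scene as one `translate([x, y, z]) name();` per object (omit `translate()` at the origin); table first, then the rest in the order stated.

table();
translate([165, 44, 729]) spool();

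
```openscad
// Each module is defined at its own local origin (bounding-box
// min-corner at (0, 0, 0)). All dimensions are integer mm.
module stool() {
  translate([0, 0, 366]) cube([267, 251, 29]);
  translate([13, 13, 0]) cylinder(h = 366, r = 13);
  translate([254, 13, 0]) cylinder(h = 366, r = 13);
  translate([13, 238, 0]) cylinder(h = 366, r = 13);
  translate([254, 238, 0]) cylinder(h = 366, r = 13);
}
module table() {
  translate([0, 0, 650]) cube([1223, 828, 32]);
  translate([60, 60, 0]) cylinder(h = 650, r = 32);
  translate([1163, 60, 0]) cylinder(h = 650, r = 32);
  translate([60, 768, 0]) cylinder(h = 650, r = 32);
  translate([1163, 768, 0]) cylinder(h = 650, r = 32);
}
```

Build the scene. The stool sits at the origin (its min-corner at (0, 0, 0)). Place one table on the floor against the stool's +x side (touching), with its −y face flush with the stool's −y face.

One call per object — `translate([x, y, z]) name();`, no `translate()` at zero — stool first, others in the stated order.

stool();
translate([267, 0, 0]) table();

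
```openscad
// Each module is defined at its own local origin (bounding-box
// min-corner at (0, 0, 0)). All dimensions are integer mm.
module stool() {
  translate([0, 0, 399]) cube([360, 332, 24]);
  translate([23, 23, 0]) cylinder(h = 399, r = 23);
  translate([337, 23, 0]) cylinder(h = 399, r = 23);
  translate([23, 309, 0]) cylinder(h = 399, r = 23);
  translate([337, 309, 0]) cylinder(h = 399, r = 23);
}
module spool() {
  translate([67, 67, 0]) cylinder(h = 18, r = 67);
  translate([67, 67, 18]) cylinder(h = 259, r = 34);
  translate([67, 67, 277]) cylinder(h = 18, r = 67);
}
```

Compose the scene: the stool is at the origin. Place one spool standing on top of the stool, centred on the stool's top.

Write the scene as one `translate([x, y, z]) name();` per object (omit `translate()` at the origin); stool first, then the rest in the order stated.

stool();
translate([113, 99, 423]) spool();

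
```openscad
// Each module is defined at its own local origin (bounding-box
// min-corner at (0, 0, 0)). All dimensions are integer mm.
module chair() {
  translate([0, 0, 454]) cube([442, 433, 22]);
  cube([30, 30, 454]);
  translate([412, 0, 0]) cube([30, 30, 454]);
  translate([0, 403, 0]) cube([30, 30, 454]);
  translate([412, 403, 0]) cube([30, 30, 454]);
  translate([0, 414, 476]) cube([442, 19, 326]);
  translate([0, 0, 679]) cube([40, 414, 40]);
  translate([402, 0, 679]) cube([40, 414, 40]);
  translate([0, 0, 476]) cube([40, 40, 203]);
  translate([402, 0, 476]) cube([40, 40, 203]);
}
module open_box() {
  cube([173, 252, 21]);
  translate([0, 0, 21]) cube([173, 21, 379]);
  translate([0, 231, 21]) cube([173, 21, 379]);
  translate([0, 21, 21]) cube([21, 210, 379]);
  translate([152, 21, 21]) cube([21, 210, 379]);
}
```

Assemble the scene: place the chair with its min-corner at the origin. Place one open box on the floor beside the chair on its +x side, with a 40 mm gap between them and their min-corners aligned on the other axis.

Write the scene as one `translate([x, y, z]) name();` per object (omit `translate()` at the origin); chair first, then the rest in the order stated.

chair();
translate([482, 0, 0]) open_box();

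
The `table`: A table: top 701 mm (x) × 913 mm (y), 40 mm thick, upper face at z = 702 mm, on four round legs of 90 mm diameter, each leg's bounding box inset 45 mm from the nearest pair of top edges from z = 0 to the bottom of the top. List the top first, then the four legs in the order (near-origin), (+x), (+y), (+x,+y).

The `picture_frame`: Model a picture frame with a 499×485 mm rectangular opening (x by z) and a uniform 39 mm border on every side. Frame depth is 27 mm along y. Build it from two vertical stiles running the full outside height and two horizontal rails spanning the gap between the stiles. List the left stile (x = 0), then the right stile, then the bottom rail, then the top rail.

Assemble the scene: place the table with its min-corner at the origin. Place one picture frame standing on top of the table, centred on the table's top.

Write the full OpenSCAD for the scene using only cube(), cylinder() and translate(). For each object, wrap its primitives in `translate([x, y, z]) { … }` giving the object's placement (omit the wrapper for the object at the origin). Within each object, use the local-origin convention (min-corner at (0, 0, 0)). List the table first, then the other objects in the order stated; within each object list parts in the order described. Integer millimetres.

translate([0, 0, 662]) cube([701, 913, 40]);
translate([90, 90, 0]) cylinder(h = 662, r = 45);
translate([611, 90, 0]) cylinder(h = 662, r = 45);
translate([90, 823, 0]) cylinder(h = 662, r = 45);
translate([611, 823, 0]) cylinder(h = 662, r = 45);
translate([62, 443, 702]) {
  cube([39, 27, 563]);
  translate([538, 0, 0]) cube([39, 27, 563]);
  translate([39, 0, 0]) cube([499, 27, 39]);
  translate([39, 0, 524]) cube([499, 27, 39]);
}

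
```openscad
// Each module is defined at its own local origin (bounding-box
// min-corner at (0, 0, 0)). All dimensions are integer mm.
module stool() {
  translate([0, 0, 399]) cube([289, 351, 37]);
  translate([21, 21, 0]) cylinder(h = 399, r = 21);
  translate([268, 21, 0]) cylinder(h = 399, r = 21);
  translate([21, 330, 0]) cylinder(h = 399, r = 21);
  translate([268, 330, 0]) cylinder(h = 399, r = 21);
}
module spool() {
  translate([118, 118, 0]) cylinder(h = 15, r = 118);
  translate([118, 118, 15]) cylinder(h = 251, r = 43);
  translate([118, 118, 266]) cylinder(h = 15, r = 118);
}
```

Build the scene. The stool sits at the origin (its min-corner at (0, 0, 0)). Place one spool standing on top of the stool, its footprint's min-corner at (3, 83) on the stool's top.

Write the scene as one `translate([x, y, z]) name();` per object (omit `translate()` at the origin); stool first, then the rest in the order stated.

stool();
translate([3, 83, 436]) spool();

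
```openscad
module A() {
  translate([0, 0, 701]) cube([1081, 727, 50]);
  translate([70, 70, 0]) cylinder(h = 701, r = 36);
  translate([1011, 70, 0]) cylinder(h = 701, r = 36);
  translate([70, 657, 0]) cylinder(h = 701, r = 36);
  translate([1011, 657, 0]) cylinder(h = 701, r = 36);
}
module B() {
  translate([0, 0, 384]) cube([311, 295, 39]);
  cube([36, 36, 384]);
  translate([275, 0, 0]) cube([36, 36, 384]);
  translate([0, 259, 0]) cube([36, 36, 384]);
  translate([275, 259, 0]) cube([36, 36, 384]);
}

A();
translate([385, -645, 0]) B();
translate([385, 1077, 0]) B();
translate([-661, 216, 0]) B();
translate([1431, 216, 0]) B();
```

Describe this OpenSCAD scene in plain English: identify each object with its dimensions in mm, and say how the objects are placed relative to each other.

A is a rectangular dining table. The top is 1081×727×50 mm with its upper surface at z = 751 mm. It stands on four round legs of 72 mm diameter, each leg's bounding box inset 34 mm from the nearest pair of top edges, running from the floor to the underside of the top.

B is a four-legged stool. The seat is a 311×295×39 mm slab whose top surface is at z = 423 mm; four square legs, each 36×36 mm in cross-section, run from the floor (z = 0) to the underside of the seat, each flush with a corner of the seat.

Four stools sit around the table at the −y, +y, −x, +x sides.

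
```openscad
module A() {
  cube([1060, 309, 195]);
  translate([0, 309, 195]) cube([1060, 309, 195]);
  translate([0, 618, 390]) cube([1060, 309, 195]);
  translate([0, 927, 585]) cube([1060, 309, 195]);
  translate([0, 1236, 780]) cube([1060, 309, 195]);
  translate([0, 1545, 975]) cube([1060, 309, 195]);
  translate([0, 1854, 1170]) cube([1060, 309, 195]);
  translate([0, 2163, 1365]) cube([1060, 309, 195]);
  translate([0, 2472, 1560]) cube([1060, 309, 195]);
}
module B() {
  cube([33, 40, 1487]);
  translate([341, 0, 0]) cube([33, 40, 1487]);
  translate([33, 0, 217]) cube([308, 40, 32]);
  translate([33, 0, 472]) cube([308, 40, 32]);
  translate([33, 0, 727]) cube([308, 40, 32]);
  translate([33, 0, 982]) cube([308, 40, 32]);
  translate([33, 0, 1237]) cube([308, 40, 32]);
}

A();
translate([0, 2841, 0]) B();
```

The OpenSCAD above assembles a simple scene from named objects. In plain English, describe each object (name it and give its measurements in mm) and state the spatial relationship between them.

A is a straight staircase of 9 solid steps. Each step is 1060 mm wide (x), 309 mm deep (y, the going) and 195 mm tall (the rise). The first step rests on the floor; each subsequent step sits one going further in +y and one rise higher in +z, directly behind and above the previous step with no overlap.

B is a straight ladder. Two 33×40 mm vertical rails, 1487 mm tall, stand 374 mm apart (outside-to-outside) with their front faces coplanar on the −y side. 5 rungs, each 40 mm deep and 32 mm tall, span between the inner faces of the rails, front faces flush with the rails. The lowest rung's underside is at z = 217 mm and rungs are spaced 255 mm apart (underside to underside).

The ladder is on the floor beside the staircase on its +y side.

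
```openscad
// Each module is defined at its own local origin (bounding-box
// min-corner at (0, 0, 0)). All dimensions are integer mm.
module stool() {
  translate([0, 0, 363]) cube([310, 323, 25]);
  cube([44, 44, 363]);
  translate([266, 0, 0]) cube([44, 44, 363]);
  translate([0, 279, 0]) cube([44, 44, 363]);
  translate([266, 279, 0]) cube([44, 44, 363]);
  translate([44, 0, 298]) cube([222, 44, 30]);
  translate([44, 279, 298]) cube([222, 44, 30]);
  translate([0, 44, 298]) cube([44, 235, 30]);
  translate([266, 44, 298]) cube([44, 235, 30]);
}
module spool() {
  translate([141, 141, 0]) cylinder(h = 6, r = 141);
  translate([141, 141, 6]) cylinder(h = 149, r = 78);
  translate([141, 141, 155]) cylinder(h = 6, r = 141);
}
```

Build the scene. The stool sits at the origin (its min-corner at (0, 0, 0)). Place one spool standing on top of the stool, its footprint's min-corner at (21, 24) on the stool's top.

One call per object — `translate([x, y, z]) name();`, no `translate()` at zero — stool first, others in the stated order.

stool();
translate([21, 24, 388]) spool();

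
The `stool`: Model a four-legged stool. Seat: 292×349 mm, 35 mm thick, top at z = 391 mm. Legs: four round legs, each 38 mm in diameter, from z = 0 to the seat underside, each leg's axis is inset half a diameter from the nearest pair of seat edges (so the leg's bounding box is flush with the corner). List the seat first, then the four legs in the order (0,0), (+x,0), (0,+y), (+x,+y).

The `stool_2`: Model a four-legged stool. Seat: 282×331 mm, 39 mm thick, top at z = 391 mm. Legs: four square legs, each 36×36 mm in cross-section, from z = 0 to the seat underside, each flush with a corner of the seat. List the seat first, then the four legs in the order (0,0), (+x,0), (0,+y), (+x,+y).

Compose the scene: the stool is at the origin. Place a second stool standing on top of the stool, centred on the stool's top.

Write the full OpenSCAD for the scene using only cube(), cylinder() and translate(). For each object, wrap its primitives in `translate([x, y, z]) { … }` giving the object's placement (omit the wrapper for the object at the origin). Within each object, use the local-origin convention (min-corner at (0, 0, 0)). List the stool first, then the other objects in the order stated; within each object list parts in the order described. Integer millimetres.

translate([0, 0, 356]) cube([292, 349, 35]);
translate([19, 19, 0]) cylinder(h = 356, r = 19);
translate([273, 19, 0]) cylinder(h = 356, r = 19);
translate([19, 330, 0]) cylinder(h = 356, r = 19);
translate([273, 330, 0]) cylinder(h = 356, r = 19);
translate([5, 9, 391]) {
  translate([0, 0, 352]) cube([282, 331, 39]);
  cube([36, 36, 352]);
  translate([246, 0, 0]) cube([36, 36, 352]);
  translate([0, 295, 0]) cube([36, 36, 352]);
  translate([246, 295, 0]) cube([36, 36, 352]);
}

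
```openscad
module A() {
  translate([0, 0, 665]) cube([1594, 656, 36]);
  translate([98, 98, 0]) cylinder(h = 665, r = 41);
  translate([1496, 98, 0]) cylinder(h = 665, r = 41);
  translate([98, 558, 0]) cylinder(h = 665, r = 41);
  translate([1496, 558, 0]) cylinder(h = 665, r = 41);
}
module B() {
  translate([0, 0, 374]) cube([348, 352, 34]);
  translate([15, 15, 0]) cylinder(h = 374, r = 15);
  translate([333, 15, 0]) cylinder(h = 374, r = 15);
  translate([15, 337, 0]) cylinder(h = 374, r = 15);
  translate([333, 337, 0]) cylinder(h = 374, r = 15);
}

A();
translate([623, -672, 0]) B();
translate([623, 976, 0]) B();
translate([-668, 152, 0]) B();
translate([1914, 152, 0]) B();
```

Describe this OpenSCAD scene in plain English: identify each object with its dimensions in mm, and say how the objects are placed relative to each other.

A is a table: top 1594 mm (x) × 656 mm (y), 36 mm thick, upper face at z = 701 mm, on four round legs of 82 mm diameter, each leg's bounding box inset 57 mm from the nearest pair of top edges, running from z = 0 to the bottom of the top.

B is a simple wooden stool: a rectangular seat 348 mm (x) by 352 mm (y), 34 mm thick, top face at z = 408 mm, on four round legs, each 30 mm in diameter. The legs rest on z = 0, each leg's axis is inset half a diameter from the nearest pair of seat edges (so the leg's bounding box is flush with the corner).

Four stools sit around the table at the −y, +y, −x, +x sides.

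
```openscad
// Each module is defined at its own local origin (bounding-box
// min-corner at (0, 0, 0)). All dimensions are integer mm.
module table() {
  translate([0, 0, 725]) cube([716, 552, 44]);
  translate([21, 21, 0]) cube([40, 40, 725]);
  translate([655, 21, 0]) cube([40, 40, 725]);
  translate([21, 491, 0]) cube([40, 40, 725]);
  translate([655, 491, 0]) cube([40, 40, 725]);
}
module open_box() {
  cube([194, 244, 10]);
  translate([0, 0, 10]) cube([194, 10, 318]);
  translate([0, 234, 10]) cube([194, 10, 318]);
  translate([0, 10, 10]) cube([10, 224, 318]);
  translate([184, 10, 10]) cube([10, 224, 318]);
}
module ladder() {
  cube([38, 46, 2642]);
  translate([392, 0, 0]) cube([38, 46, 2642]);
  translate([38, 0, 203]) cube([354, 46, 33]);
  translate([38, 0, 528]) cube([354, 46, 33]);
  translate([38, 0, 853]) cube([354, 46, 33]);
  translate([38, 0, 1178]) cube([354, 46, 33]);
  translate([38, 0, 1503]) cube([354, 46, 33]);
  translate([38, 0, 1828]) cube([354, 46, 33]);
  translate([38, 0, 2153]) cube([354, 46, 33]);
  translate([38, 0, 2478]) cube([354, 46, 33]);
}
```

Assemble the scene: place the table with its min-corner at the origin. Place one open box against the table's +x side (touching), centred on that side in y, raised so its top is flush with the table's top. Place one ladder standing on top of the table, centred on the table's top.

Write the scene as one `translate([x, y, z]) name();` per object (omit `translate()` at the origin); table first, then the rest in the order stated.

table();
translate([716, 154, 441]) open_box();
translate([143, 253, 769]) ladder();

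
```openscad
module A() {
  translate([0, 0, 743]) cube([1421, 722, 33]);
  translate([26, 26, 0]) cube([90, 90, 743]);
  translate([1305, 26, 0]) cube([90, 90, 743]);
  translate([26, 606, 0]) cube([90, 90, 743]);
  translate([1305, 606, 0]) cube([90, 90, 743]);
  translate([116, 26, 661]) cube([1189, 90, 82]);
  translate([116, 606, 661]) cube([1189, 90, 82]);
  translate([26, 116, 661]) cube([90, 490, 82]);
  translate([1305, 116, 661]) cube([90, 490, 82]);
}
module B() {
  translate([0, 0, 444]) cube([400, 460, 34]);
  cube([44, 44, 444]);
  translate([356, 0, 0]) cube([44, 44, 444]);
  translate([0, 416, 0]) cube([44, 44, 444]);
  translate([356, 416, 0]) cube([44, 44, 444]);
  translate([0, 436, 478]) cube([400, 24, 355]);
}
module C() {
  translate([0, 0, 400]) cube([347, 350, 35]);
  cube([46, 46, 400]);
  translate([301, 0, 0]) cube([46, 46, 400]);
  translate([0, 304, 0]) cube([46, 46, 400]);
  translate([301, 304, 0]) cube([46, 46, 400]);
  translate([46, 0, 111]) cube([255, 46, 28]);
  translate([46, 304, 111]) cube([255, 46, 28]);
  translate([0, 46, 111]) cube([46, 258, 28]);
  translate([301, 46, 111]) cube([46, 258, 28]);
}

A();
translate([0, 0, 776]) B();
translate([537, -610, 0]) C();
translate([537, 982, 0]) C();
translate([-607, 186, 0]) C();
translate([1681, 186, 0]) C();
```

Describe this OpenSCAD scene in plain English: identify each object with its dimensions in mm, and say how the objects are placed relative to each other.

A is a rectangular dining table. The top is 1421×722×33 mm with its upper surface at z = 776 mm. It stands on four 90×90 mm square legs, each inset 26 mm from the nearest pair of top edges, running from the floor to the underside of the top. Four apron rails, 90 mm thick and 82 mm tall, run between adjacent legs with their top edges flush with the underside of the top and their outer faces flush with the legs' outer faces.

B is a chair. The seat is a 400×460×34 mm slab with its top at z = 478 mm, on four 44×44 mm corner legs (flush with the seat edges, standing on z = 0). A flat backrest 24 mm thick, 355 mm tall, spans the full seat width and rises from the seat top along its +y edge, rear face flush with the rear of the seat.

C is a simple wooden stool: a rectangular seat 347 mm (x) by 350 mm (y), 35 mm thick, top face at z = 435 mm, on four square legs, each 46×46 mm in cross-section. The legs rest on z = 0, each flush with a corner of the seat. Four stretchers, 46 mm wide and 28 mm tall, connect adjacent legs with their undersides at z = 111 mm, each running between the inner faces of the legs it joins and aligned with the legs' outer faces on the other axis.

The chair is on top of the table. Four stools sit around the table at the −y, +y, −x, +x sides.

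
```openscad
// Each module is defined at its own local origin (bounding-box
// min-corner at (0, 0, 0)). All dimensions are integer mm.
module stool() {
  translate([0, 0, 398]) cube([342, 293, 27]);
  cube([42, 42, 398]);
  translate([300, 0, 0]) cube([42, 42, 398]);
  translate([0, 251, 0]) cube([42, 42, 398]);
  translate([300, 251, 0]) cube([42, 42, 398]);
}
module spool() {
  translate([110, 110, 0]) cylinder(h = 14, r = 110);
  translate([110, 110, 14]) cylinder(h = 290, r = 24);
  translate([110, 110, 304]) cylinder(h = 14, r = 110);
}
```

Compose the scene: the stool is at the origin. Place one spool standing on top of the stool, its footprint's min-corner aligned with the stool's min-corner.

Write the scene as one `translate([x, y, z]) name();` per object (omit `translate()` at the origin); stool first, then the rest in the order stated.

stool();
translate([0, 0, 425]) spool();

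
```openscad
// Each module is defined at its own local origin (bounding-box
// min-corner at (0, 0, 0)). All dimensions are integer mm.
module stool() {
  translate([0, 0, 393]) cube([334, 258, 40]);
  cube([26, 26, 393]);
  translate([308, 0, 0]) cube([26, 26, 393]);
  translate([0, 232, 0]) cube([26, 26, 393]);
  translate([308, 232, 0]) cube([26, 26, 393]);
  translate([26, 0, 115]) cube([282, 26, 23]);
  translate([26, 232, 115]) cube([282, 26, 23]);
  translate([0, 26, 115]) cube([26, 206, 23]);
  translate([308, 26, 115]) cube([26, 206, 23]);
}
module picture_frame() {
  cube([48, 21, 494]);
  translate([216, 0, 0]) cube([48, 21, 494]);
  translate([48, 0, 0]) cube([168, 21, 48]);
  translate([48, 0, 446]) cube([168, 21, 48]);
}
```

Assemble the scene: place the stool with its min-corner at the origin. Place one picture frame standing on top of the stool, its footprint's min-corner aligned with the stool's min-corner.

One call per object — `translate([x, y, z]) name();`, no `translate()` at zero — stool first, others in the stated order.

stool();
translate([0, 0, 433]) picture_frame();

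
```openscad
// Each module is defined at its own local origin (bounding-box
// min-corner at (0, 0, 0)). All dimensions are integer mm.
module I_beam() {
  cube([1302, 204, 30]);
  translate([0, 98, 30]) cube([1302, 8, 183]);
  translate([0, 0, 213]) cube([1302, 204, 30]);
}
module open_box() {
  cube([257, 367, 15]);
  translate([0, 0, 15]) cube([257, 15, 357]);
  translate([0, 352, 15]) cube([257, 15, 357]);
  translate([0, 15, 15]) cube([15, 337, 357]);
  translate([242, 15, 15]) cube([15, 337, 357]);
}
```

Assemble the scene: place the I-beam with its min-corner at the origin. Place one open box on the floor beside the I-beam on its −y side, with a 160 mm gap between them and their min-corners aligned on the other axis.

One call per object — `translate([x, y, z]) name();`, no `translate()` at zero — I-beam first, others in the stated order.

I_beam();
translate([0, -527, 0]) open_box();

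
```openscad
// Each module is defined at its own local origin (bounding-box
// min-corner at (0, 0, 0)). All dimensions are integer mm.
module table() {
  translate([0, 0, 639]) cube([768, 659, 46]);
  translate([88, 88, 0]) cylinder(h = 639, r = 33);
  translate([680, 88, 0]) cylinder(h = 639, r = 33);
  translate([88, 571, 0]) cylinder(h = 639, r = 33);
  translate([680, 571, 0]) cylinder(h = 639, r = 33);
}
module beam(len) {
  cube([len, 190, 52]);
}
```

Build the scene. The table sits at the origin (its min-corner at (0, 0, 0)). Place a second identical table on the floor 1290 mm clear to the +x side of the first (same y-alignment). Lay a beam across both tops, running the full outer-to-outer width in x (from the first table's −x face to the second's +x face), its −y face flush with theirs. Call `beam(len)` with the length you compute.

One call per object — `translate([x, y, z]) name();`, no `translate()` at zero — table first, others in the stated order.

table();
translate([2058, 0, 0]) table();
translate([0, 0, 685]) beam(2826);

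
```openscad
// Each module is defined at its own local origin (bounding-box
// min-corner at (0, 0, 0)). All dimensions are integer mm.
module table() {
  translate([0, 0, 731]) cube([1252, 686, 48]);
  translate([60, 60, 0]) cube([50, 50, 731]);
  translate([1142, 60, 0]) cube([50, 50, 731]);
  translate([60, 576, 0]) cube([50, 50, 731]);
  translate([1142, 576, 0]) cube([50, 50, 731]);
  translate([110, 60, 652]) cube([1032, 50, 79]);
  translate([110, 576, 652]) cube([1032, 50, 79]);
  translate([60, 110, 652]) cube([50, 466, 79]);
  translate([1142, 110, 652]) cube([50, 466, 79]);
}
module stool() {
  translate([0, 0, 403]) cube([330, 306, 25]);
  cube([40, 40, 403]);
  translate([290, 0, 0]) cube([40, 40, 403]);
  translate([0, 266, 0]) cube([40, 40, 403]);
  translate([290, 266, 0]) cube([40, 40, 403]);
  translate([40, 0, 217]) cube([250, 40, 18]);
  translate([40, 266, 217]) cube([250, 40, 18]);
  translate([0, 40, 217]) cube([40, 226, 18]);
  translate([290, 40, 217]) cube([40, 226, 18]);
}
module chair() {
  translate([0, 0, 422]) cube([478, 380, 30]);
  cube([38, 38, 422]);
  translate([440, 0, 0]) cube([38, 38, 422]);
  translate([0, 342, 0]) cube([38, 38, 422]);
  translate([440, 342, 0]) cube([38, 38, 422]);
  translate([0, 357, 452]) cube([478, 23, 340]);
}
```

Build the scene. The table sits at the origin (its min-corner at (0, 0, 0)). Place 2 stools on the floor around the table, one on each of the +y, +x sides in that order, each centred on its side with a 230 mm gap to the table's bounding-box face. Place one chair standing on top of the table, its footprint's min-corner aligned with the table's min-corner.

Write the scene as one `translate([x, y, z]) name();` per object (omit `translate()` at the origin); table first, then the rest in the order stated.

table();
translate([461, 916, 0]) stool();
translate([1482, 190, 0]) stool();
translate([0, 0, 779]) chair();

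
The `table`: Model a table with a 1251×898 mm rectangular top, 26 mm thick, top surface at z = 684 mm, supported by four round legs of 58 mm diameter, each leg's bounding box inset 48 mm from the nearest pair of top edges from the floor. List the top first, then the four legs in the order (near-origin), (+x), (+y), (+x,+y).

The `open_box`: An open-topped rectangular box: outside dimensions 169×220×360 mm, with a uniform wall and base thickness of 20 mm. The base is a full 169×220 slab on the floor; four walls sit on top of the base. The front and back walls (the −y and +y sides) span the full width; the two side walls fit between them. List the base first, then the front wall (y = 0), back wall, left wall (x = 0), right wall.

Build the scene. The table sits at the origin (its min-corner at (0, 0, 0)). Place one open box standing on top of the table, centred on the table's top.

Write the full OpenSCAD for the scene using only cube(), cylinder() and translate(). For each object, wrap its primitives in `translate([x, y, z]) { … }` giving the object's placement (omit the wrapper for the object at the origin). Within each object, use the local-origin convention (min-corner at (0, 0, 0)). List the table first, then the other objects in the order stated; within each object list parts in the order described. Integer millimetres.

translate([0, 0, 658]) cube([1251, 898, 26]);
translate([77, 77, 0]) cylinder(h = 658, r = 29);
translate([1174, 77, 0]) cylinder(h = 658, r = 29);
translate([77, 821, 0]) cylinder(h = 658, r = 29);
translate([1174, 821, 0]) cylinder(h = 658, r = 29);
translate([541, 339, 684]) {
  cube([169, 220, 20]);
  translate([0, 0, 20]) cube([169, 20, 340]);
  translate([0, 200, 20]) cube([169, 20, 340]);
  translate([0, 20, 20]) cube([20, 180, 340]);
  translate([149, 20, 20]) cube([20, 180, 340]);
}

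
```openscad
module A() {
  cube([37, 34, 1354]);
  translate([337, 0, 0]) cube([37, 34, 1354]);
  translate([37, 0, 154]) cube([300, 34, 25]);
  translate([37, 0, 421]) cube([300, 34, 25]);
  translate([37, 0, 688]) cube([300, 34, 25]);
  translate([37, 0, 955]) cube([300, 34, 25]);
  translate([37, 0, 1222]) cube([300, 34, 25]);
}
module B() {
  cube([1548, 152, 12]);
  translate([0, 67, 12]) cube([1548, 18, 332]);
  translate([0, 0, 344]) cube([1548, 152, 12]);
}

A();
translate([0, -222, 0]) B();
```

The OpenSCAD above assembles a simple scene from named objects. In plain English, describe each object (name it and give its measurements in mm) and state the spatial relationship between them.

A is a straight ladder. Two 37×34 mm vertical rails, 1354 mm tall, stand 374 mm apart (outside-to-outside) with their front faces coplanar on the −y side. 5 rungs, each 34 mm deep and 25 mm tall, span between the inner faces of the rails, front faces flush with the rails. The lowest rung's underside is at z = 154 mm and rungs are spaced 267 mm apart (underside to underside).

B is an I-beam lying along x, 1548 mm long. Overall section height 356 mm. Two flanges 152 mm wide (y) and 12 mm thick, one on the floor and one at the top; a web 18 mm thick runs between them, centred on the flange width.

The I-beam is on the floor beside the ladder on its −y side.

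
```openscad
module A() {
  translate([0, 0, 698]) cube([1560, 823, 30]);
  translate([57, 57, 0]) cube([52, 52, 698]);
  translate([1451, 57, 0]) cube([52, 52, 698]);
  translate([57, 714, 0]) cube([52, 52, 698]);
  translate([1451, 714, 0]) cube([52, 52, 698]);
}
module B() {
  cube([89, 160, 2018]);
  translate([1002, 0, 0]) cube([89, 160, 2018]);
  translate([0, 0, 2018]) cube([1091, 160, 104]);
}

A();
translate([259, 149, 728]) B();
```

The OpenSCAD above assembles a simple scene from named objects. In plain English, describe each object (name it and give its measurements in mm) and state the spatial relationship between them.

A is a rectangular dining table. The top is 1560×823×30 mm with its upper surface at z = 728 mm. It stands on four 52×52 mm square legs, each inset 57 mm from the nearest pair of top edges, running from the floor to the underside of the top.

B is a door frame. The clear opening is 913 mm wide and 2018 mm high. Two 89 mm wide jambs, 160 mm deep, stand either side of the opening from the floor to the top of the opening. A 104 mm thick head sits across the top of both jambs, spanning the full outside width of the frame.

The door frame is on top of the table.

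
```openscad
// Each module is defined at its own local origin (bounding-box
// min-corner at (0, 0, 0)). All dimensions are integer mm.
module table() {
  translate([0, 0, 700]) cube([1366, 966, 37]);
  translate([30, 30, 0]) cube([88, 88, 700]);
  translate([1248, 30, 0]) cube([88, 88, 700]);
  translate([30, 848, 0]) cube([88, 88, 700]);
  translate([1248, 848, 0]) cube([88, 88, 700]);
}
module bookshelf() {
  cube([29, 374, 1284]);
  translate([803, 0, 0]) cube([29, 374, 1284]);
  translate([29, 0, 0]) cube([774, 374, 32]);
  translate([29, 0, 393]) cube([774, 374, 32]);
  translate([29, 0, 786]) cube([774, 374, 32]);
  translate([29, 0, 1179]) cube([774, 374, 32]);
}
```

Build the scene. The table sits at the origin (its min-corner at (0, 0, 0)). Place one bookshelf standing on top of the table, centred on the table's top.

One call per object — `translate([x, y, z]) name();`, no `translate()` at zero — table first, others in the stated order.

table();
translate([267, 296, 737]) bookshelf();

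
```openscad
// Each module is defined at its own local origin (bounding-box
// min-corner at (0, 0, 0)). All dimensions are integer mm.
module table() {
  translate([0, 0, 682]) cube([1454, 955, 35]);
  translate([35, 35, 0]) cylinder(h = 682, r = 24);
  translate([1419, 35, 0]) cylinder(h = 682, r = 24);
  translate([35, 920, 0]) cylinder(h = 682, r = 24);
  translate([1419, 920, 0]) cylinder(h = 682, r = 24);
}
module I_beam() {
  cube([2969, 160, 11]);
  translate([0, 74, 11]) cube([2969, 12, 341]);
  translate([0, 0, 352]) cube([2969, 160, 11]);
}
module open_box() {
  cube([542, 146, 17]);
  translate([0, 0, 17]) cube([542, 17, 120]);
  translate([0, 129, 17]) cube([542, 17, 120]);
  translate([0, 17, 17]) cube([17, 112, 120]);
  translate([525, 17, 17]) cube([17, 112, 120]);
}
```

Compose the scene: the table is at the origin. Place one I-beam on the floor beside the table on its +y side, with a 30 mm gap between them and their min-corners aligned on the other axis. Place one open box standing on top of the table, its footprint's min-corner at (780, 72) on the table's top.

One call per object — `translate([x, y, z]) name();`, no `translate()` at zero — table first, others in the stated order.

table();
translate([0, 985, 0]) I_beam();
translate([780, 72, 717]) open_box();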